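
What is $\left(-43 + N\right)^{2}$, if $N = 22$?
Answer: $441$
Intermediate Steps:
$\left(-43 + N\right)^{2} = \left(-43 + 22\right)^{2} = \left(-21\right)^{2} = 441$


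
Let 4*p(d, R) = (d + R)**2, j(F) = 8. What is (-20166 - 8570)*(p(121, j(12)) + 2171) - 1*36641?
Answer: -181971441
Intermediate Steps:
p(d, R) = (R + d)**2/4 (p(d, R) = (d + R)**2/4 = (R + d)**2/4)
(-20166 - 8570)*(p(121, j(12)) + 2171) - 1*36641 = (-20166 - 8570)*((8 + 121)**2/4 + 2171) - 1*36641 = -28736*((1/4)*129**2 + 2171) - 36641 = -28736*((1/4)*16641 + 2171) - 36641 = -28736*(16641/4 + 2171) - 36641 = -28736*25325/4 - 36641 = -181934800 - 36641 = -181971441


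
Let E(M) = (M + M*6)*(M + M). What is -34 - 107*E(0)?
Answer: -34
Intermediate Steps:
E(M) = 14*M² (E(M) = (M + 6*M)*(2*M) = (7*M)*(2*M) = 14*M²)
-34 - 107*E(0) = -34 - 1498*0² = -34 - 1498*0 = -34 - 107*0 = -34 + 0 = -34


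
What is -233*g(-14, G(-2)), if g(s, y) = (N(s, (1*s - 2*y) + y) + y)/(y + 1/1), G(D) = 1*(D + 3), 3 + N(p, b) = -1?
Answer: 699/2 ≈ 349.50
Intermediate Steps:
N(p, b) = -4 (N(p, b) = -3 - 1 = -4)
G(D) = 3 + D (G(D) = 1*(3 + D) = 3 + D)
g(s, y) = (-4 + y)/(1 + y) (g(s, y) = (-4 + y)/(y + 1/1) = (-4 + y)/(y + 1) = (-4 + y)/(1 + y))
-233*g(-14, G(-2)) = -233*(-4 + (3 - 2))/(1 + (3 - 2)) = -233*(-4 + 1)/(1 + 1) = -233*(-3)/2 = -233*(-3/2) = 699/2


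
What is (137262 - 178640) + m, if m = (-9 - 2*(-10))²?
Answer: -41257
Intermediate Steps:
m = 121 (m = (-9 + 20)² = 11² = 121)
(137262 - 178640) + m = (137262 - 178640) + 121 = -41378 + 121 = -41257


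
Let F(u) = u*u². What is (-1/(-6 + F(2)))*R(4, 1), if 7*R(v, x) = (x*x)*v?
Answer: -2/7 ≈ -0.28571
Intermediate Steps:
F(u) = u³
R(v, x) = v*x²/7 (R(v, x) = ((x*x)*v)/7 = (x²*v)/7 = (v*x²)/7 = v*x²/7)
(-1/(-6 + F(2)))*R(4, 1) = (-1/(-6 + 2³))*((⅐)*4*1²) = (-1/(-6 + 8))*((⅐)*4*1) = -1/2*(4/7) = -1*½*(4/7) = -½*4/7 = -2/7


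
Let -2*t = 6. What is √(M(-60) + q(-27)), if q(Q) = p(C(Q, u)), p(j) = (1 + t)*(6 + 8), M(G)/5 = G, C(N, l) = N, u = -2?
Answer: 2*I*√82 ≈ 18.111*I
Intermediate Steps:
t = -3 (t = -½*6 = -3)
M(G) = 5*G
p(j) = -28 (p(j) = (1 - 3)*(6 + 8) = -2*14 = -28)
q(Q) = -28
√(M(-60) + q(-27)) = √(5*(-60) - 28) = √(-300 - 28) = √(-328) = 2*I*√82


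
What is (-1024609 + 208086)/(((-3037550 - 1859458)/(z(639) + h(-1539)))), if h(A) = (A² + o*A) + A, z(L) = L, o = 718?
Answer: 114550828193/544112 ≈ 2.1053e+5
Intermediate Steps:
h(A) = A² + 719*A (h(A) = (A² + 718*A) + A = A² + 719*A)
(-1024609 + 208086)/(((-3037550 - 1859458)/(z(639) + h(-1539)))) = (-1024609 + 208086)/(((-3037550 - 1859458)/(639 - 1539*(719 - 1539)))) = -816523/((-4897008/(639 - 1539*(-820)))) = -816523/((-4897008/(639 + 1261980))) = -816523/((-4897008/1262619)) = -816523/((-4897008*1/1262619)) = -816523/(-544112/140291) = -816523*(-140291/544112) = 114550828193/544112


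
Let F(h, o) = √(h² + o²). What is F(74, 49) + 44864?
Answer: 44864 + √7877 ≈ 44953.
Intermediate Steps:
F(74, 49) + 44864 = √(74² + 49²) + 44864 = √(5476 + 2401) + 44864 = √7877 + 44864 = 44864 + √7877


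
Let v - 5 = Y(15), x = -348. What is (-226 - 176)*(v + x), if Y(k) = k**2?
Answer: 47436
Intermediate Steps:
v = 230 (v = 5 + 15**2 = 5 + 225 = 230)
(-226 - 176)*(v + x) = (-226 - 176)*(230 - 348) = -402*(-118) = 47436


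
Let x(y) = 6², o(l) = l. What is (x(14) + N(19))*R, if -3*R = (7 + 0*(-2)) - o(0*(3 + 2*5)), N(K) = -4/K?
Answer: -4760/57 ≈ -83.509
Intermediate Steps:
x(y) = 36
R = -7/3 (R = -((7 + 0*(-2)) - 0*(3 + 2*5))/3 = -((7 + 0) - 0*(3 + 10))/3 = -(7 - 0*13)/3 = -(7 - 1*0)/3 = -(7 + 0)/3 = -⅓*7 = -7/3 ≈ -2.3333)
(x(14) + N(19))*R = (36 - 4/19)*(-7/3) = (680/19)*(-7/3) = -4760/57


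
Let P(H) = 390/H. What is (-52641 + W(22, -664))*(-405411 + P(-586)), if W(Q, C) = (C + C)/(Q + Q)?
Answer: 68822367713694/3223 ≈ 2.1353e+10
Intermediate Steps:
W(Q, C) = C/Q (W(Q, C) = (2*C)/((2*Q)) = (2*C)*(1/(2*Q)) = C/Q)
(-52641 + W(22, -664))*(-405411 + P(-586)) = (-52641 - 664/22)*(-405411 + 390/(-586)) = (-52641 - 664*1/22)*(-405411 + 390*(-1/586)) = (-52641 - 332/11)*(-405411 - 195/293) = -579383/11*(-118785618/293) = 68822367713694/3223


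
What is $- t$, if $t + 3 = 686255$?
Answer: $-686252$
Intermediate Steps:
$t = 686252$ ($t = -3 + 686255 = 686252$)
$- t = \left(-1\right) 686252 = -686252$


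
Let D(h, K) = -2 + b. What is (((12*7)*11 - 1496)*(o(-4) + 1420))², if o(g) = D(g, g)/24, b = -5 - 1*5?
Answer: 659269298116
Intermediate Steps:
b = -10 (b = -5 - 5 = -10)
D(h, K) = -12 (D(h, K) = -2 - 10 = -12)
o(g) = -½ (o(g) = -12/24 = -12*1/24 = -½)
(((12*7)*11 - 1496)*(o(-4) + 1420))² = (((12*7)*11 - 1496)*(-½ + 1420))² = ((84*11 - 1496)*(2839/2))² = ((924 - 1496)*(2839/2))² = (-572*2839/2)² = (-811954)² = 659269298116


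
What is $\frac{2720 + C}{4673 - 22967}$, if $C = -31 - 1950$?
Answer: $- \frac{739}{18294} \approx -0.040396$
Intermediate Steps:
$C = -1981$ ($C = -31 - 1950 = -1981$)
$\frac{2720 + C}{4673 - 22967} = \frac{2720 - 1981}{4673 - 22967} = \frac{739}{-18294} = 739 \left(- \frac{1}{18294}\right) = - \frac{739}{18294}$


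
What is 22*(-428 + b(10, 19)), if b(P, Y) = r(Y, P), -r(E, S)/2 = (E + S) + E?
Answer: -11528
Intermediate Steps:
r(E, S) = -4*E - 2*S (r(E, S) = -2*((E + S) + E) = -2*(S + 2*E) = -4*E - 2*S)
b(P, Y) = -4*Y - 2*P
22*(-428 + b(10, 19)) = 22*(-428 + (-4*19 - 2*10)) = 22*(-428 + (-76 - 20)) = 22*(-428 - 96) = 22*(-524) = -11528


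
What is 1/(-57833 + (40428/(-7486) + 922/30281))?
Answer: -113341783/6555503985327 ≈ -1.7290e-5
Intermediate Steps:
1/(-57833 + (40428/(-7486) + 922/30281)) = 1/(-57833 + (40428*(-1/7486) + 922*(1/30281))) = 1/(-57833 + (-20214/3743 + 922/30281)) = 1/(-57833 - 608649088/113341783) = 1/(-6555503985327/113341783) = -113341783/6555503985327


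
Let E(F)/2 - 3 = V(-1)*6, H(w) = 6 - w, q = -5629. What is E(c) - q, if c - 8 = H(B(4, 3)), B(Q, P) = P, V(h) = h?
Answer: 5623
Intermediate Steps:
c = 11 (c = 8 + (6 - 1*3) = 8 + (6 - 3) = 8 + 3 = 11)
E(F) = -6 (E(F) = 6 + 2*(-1*6) = 6 + 2*(-6) = 6 - 12 = -6)
E(c) - q = -6 - 1*(-5629) = -6 + 5629 = 5623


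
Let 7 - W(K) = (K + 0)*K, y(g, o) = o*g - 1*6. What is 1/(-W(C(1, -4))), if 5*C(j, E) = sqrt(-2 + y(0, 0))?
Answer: -25/183 ≈ -0.13661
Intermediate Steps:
y(g, o) = -6 + g*o (y(g, o) = g*o - 6 = -6 + g*o)
C(j, E) = 2*I*sqrt(2)/5 (C(j, E) = sqrt(-2 + (-6 + 0*0))/5 = sqrt(-2 + (-6 + 0))/5 = sqrt(-2 - 6)/5 = sqrt(-8)/5 = (2*I*sqrt(2))/5 = 2*I*sqrt(2)/5)
W(K) = 7 - K**2 (W(K) = 7 - (K + 0)*K = 7 - K*K = 7 - K**2)
1/(-W(C(1, -4))) = 1/(-(7 - (2*I*sqrt(2)/5)**2)) = 1/(-(7 - 1*(-8/25))) = 1/(-(7 + 8/25)) = 1/(-1*183/25) = 1/(-183/25) = -25/183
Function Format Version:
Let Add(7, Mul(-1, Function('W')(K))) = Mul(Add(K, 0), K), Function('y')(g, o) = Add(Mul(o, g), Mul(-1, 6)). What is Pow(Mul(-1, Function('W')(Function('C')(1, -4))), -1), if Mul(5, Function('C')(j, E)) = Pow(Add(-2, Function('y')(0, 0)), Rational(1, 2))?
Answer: Rational(-25, 183) ≈ -0.13661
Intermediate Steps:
Function('y')(g, o) = Add(-6, Mul(g, o)) (Function('y')(g, o) = Add(Mul(g, o), -6) = Add(-6, Mul(g, o)))
Function('C')(j, E) = Mul(Rational(2, 5), I, Pow(2, Rational(1, 2))) (Function('C')(j, E) = Mul(Rational(1, 5), Pow(Add(-2, Add(-6, Mul(0, 0))), Rational(1, 2))) = Mul(Rational(1, 5), Pow(Add(-2, Add(-6, 0)), Rational(1, 2))) = Mul(Rational(1, 5), Pow(Add(-2, -6), Rational(1, 2))) = Mul(Rational(1, 5), Pow(-8, Rational(1, 2))) = Mul(Rational(1, 5), Mul(2, I, Pow(2, Rational(1, 2)))) = Mul(Rational(2, 5), I, Pow(2, Rational(1, 2))))
Function('W')(K) = Add(7, Mul(-1, Pow(K, 2))) (Function('W')(K) = Add(7, Mul(-1, Mul(Add(K, 0), K))) = Add(7, Mul(-1, Mul(K, K))) = Add(7, Mul(-1, Pow(K, 2))))
Pow(Mul(-1, Function('W')(Function('C')(1, -4))), -1) = Pow(Mul(-1, Add(7, Mul(-1, Pow(Mul(Rational(2, 5), I, Pow(2, Rational(1, 2))), 2)))), -1) = Pow(Mul(-1, Add(7, Mul(-1, Rational(-8, 25)))), -1) = Pow(Mul(-1, Add(7, Rational(8, 25))), -1) = Pow(Mul(-1, Rational(183, 25)), -1) = Pow(Rational(-183, 25), -1) = Rational(-25, 183)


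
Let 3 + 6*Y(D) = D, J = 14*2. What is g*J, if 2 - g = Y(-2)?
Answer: 238/3 ≈ 79.333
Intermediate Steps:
J = 28
Y(D) = -1/2 + D/6
g = 17/6 (g = 2 - (-1/2 + (1/6)*(-2)) = 2 - (-1/2 - 1/3) = 2 - 1*(-5/6) = 2 + 5/6 = 17/6 ≈ 2.8333)
g*J = (17/6)*28 = 238/3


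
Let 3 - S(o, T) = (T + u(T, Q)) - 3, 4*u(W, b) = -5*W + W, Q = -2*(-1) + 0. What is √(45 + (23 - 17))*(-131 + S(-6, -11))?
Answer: -125*√51 ≈ -892.68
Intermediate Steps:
Q = 2 (Q = 2 + 0 = 2)
u(W, b) = -W (u(W, b) = (-5*W + W)/4 = (-4*W)/4 = -W)
S(o, T) = 6 (S(o, T) = 3 - ((T - T) - 3) = 3 - (0 - 3) = 3 - 1*(-3) = 3 + 3 = 6)
√(45 + (23 - 17))*(-131 + S(-6, -11)) = √(45 + (23 - 17))*(-131 + 6) = √(45 + 6)*(-125) = √51*(-125) = -125*√51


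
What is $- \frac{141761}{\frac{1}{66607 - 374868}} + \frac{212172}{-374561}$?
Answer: $\frac{16368086326497209}{374561} \approx 4.3699 \cdot 10^{10}$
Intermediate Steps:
$- \frac{141761}{\frac{1}{66607 - 374868}} + \frac{212172}{-374561} = - \frac{141761}{\frac{1}{-308261}} + 212172 \left(- \frac{1}{374561}\right) = - \frac{141761}{- \frac{1}{308261}} - \frac{212172}{374561} = \left(-141761\right) \left(-308261\right) - \frac{212172}{374561} = 43699387621 - \frac{212172}{374561} = \frac{16368086326497209}{374561}$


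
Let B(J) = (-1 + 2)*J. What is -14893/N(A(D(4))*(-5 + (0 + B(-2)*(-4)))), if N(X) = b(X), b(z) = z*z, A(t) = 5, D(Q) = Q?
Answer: -14893/225 ≈ -66.191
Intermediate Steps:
B(J) = J (B(J) = 1*J = J)
b(z) = z²
N(X) = X²
-14893/N(A(D(4))*(-5 + (0 + B(-2)*(-4)))) = -14893*1/(25*(-5 + (0 - 2*(-4)))²) = -14893*1/(25*(-5 + (0 + 8))²) = -14893*1/(25*(-5 + 8)²) = -14893/((5*3)²) = -14893/(15²) = -14893/225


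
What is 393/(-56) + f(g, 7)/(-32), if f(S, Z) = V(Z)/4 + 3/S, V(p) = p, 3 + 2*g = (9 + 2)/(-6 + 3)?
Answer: -31559/4480 ≈ -7.0444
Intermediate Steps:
g = -10/3 (g = -3/2 + ((9 + 2)/(-6 + 3))/2 = -3/2 + (11/(-3))/2 = -3/2 + (11*(-⅓))/2 = -3/2 + (½)*(-11/3) = -3/2 - 11/6 = -10/3 ≈ -3.3333)
f(S, Z) = 3/S + Z/4 (f(S, Z) = Z/4 + 3/S = 3/S + Z/4)
393/(-56) + f(g, 7)/(-32) = 393/(-56) + (3/(-10/3) + (¼)*7)/(-32) = 393*(-1/56) + (3*(-3/10) + 7/4)*(-1/32) = -393/56 + (-9/10 + 7/4)*(-1/32) = -393/56 + (17/20)*(-1/32) = -393/56 - 17/640 = -31559/4480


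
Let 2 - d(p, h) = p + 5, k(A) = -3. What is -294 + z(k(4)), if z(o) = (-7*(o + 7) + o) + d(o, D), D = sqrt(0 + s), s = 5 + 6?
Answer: -325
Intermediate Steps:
s = 11
D = sqrt(11) (D = sqrt(0 + 11) = sqrt(11) ≈ 3.3166)
d(p, h) = -3 - p (d(p, h) = 2 - (p + 5) = 2 - (5 + p) = 2 + (-5 - p) = -3 - p)
z(o) = -52 - 7*o (z(o) = (-7*(o + 7) + o) + (-3 - o) = (-7*(7 + o) + o) + (-3 - o) = ((-49 - 7*o) + o) + (-3 - o) = (-49 - 6*o) + (-3 - o) = -52 - 7*o)
-294 + z(k(4)) = -294 + (-52 - 7*(-3)) = -294 + (-52 + 21) = -294 - 31 = -325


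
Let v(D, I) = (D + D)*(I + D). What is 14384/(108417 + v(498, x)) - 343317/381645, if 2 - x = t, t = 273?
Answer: -12150338297/14184854145 ≈ -0.85657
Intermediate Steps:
x = -271 (x = 2 - 1*273 = 2 - 273 = -271)
v(D, I) = 2*D*(D + I) (v(D, I) = (2*D)*(D + I) = 2*D*(D + I))
14384/(108417 + v(498, x)) - 343317/381645 = 14384/(108417 + 2*498*(498 - 271)) - 343317/381645 = 14384/(108417 + 2*498*227) - 343317*1/381645 = 14384/(108417 + 226092) - 114439/127215 = 14384/334509 - 114439/127215 = -12150338297/14184854145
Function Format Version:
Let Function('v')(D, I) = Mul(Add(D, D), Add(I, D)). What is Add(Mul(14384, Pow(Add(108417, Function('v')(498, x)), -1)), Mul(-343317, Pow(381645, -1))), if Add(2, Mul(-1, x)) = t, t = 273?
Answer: Rational(-12150338297, 14184854145) ≈ -0.85657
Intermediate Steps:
x = -271 (x = Add(2, Mul(-1, 273)) = Add(2, -273) = -271)
Function('v')(D, I) = Mul(2, D, Add(D, I)) (Function('v')(D, I) = Mul(Mul(2, D), Add(D, I)) = Mul(2, D, Add(D, I)))
Add(Mul(14384, Pow(Add(108417, Function('v')(498, x)), -1)), Mul(-343317, Pow(381645, -1))) = Add(Mul(14384, Pow(Add(108417, Mul(2, 498, Add(498, -271))), -1)), Mul(-343317, Pow(381645, -1))) = Add(Mul(14384, Pow(Add(108417, Mul(2, 498, 227)), -1)), Mul(-343317, Rational(1, 381645))) = Add(Mul(14384, Pow(Add(108417, 226092), -1)), Rational(-114439, 127215)) = Add(Mul(14384, Pow(334509, -1)), Rational(-114439, 127215)) = Add(Mul(14384, Rational(1, 334509)), Rational(-114439, 127215)) = Add(Rational(14384, 334509), Rational(-114439, 127215)) = Rational(-12150338297, 14184854145)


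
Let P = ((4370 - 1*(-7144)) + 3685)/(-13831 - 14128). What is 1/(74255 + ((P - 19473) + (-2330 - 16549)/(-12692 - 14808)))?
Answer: 768872500/42120483160461 ≈ 1.8254e-5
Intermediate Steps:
P = -15199/27959 (P = ((4370 + 7144) + 3685)/(-27959) = (11514 + 3685)*(-1/27959) = 15199*(-1/27959) = -15199/27959 ≈ -0.54362)
1/(74255 + ((P - 19473) + (-2330 - 16549)/(-12692 - 14808))) = 1/(74255 + ((-15199/27959 - 19473) + (-2330 - 16549)/(-12692 - 14808))) = 1/(74255 + (-544460806/27959 - 18879/(-27500))) = 1/(74255 + (-544460806/27959 - 18879*(-1/27500))) = 1/(74255 + (-544460806/27959 + 18879/27500)) = 1/(74255 - 14972144327039/768872500) = 1/(42120483160461/768872500) = 768872500/42120483160461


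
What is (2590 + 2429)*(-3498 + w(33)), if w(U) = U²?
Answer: -12090771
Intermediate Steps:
(2590 + 2429)*(-3498 + w(33)) = (2590 + 2429)*(-3498 + 33²) = 5019*(-3498 + 1089) = 5019*(-2409) = -12090771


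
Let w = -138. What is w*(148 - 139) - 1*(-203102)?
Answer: 201860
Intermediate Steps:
w*(148 - 139) - 1*(-203102) = -138*(148 - 139) - 1*(-203102) = -138*9 + 203102 = -1242 + 203102 = 201860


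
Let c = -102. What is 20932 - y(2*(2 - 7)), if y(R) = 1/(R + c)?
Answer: 2344385/112 ≈ 20932.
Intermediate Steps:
y(R) = 1/(-102 + R) (y(R) = 1/(R - 102) = 1/(-102 + R))
20932 - y(2*(2 - 7)) = 20932 - 1/(-102 + 2*(2 - 7)) = 20932 - 1/(-102 + 2*(-5)) = 20932 - 1/(-102 - 10) = 20932 - 1/(-112) = 20932 - 1*(-1/112) = 20932 + 1/112 = 2344385/112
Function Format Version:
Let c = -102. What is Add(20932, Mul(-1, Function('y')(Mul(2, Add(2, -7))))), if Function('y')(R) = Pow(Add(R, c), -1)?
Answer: Rational(2344385, 112) ≈ 20932.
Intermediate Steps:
Function('y')(R) = Pow(Add(-102, R), -1) (Function('y')(R) = Pow(Add(R, -102), -1) = Pow(Add(-102, R), -1))
Add(20932, Mul(-1, Function('y')(Mul(2, Add(2, -7))))) = Add(20932, Mul(-1, Pow(Add(-102, Mul(2, Add(2, -7))), -1))) = Add(20932, Mul(-1, Pow(Add(-102, Mul(2, -5)), -1))) = Add(20932, Mul(-1, Pow(Add(-102, -10), -1))) = Add(20932, Mul(-1, Pow(-112, -1))) = Add(20932, Mul(-1, Rational(-1, 112))) = Add(20932, Rational(1, 112)) = Rational(2344385, 112)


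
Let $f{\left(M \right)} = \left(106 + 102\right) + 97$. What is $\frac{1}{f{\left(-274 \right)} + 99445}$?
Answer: $\frac{1}{99750} \approx 1.0025 \cdot 10^{-5}$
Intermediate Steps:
$f{\left(M \right)} = 305$ ($f{\left(M \right)} = 208 + 97 = 305$)
$\frac{1}{f{\left(-274 \right)} + 99445} = \frac{1}{305 + 99445} = \frac{1}{99750}$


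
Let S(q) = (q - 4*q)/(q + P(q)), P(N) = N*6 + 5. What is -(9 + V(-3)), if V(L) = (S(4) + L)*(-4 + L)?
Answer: -358/11 ≈ -32.545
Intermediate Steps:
P(N) = 5 + 6*N (P(N) = 6*N + 5 = 5 + 6*N)
S(q) = -3*q/(5 + 7*q) (S(q) = (q - 4*q)/(q + (5 + 6*q)) = (-3*q)/(5 + 7*q) = -3*q/(5 + 7*q))
V(L) = (-4 + L)*(-4/11 + L) (V(L) = (-3*4/(5 + 7*4) + L)*(-4 + L) = (-3*4/(5 + 28) + L)*(-4 + L) = (-3*4/33 + L)*(-4 + L) = (-3*4*1/33 + L)*(-4 + L) = (-4/11 + L)*(-4 + L) = (-4 + L)*(-4/11 + L))
-(9 + V(-3)) = -(9 + (16/11 + (-3)**2 - 48/11*(-3))) = -(9 + (16/11 + 9 + 144/11)) = -(9 + 259/11) = -1*358/11 = -358/11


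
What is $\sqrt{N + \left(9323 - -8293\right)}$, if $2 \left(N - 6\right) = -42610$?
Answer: $i \sqrt{3683} \approx 60.688 i$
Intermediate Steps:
$N = -21299$ ($N = 6 + \frac{1}{2} \left(-42610\right) = 6 - 21305 = -21299$)
$\sqrt{N + \left(9323 - -8293\right)} = \sqrt{-21299 + \left(9323 - -8293\right)} = \sqrt{-21299 + \left(9323 + 8293\right)} = \sqrt{-21299 + 17616} = \sqrt{-3683} = i \sqrt{3683}$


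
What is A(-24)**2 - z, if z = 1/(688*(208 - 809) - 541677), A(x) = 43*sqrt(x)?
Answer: -42386402039/955165 ≈ -44376.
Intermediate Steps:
z = -1/955165 (z = 1/(688*(-601) - 541677) = 1/(-413488 - 541677) = 1/(-955165) = -1/955165 ≈ -1.0469e-6)
A(-24)**2 - z = (43*sqrt(-24))**2 - 1*(-1/955165) = (43*(2*I*sqrt(6)))**2 + 1/955165 = (86*I*sqrt(6))**2 + 1/955165 = -44376 + 1/955165 = -42386402039/955165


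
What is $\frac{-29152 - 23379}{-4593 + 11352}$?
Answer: $- \frac{52531}{6759} \approx -7.772$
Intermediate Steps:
$\frac{-29152 - 23379}{-4593 + 11352} = - \frac{52531}{6759}$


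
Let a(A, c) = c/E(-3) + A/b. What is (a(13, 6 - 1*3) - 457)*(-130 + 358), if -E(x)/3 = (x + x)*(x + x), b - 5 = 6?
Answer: -3429785/33 ≈ -1.0393e+5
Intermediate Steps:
b = 11 (b = 5 + 6 = 11)
E(x) = -12*x**2 (E(x) = -3*(x + x)*(x + x) = -3*2*x*2*x = -12*x**2)
a(A, c) = -c/108 + A/11 (a(A, c) = c/((-12*(-3)**2)) + A/11 = c/((-12*9)) + A*(1/11) = c/(-108) + A/11 = c*(-1/108) + A/11 = -c/108 + A/11)
(a(13, 6 - 1*3) - 457)*(-130 + 358) = ((-(6 - 1*3)/108 + (1/11)*13) - 457)*(-130 + 358) = ((-(6 - 3)/108 + 13/11) - 457)*228 = ((-1/108*3 + 13/11) - 457)*228 = ((-1/36 + 13/11) - 457)*228 = (457/396 - 457)*228 = -180515/396*228 = -3429785/33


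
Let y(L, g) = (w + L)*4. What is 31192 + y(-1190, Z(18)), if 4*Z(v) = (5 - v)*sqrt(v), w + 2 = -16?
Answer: 26360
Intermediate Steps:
w = -18 (w = -2 - 16 = -18)
Z(v) = sqrt(v)*(5 - v)/4 (Z(v) = ((5 - v)*sqrt(v))/4 = (sqrt(v)*(5 - v))/4 = sqrt(v)*(5 - v)/4)
y(L, g) = -72 + 4*L (y(L, g) = (-18 + L)*4 = -72 + 4*L)
31192 + y(-1190, Z(18)) = 31192 + (-72 + 4*(-1190)) = 31192 + (-72 - 4760) = 31192 - 4832 = 26360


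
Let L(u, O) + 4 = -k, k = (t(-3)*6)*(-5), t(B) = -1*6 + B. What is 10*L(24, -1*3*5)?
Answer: -2740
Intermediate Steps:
t(B) = -6 + B
k = 270 (k = ((-6 - 3)*6)*(-5) = -9*6*(-5) = -54*(-5) = 270)
L(u, O) = -274 (L(u, O) = -4 - 1*270 = -4 - 270 = -274)
10*L(24, -1*3*5) = 10*(-274) = -2740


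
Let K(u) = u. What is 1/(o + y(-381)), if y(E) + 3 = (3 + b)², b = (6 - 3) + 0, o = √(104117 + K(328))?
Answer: -1/3132 + √11605/34452 ≈ 0.0028076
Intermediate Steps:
o = 3*√11605 (o = √(104117 + 328) = √104445 = 3*√11605 ≈ 323.18)
b = 3 (b = 3 + 0 = 3)
y(E) = 33 (y(E) = -3 + (3 + 3)² = -3 + 6² = -3 + 36 = 33)
1/(o + y(-381)) = 1/(3*√11605 + 33) = 1/(33 + 3*√11605)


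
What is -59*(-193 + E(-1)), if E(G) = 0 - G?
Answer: 11328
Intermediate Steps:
E(G) = -G
-59*(-193 + E(-1)) = -59*(-193 - 1*(-1)) = -59*(-193 + 1) = -59*(-192) = 11328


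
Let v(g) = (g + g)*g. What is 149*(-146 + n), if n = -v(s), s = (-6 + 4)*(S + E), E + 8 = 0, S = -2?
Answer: -140954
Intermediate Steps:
E = -8 (E = -8 + 0 = -8)
s = 20 (s = (-6 + 4)*(-2 - 8) = -2*(-10) = 20)
v(g) = 2*g² (v(g) = (2*g)*g = 2*g²)
n = -800 (n = -2*20² = -2*400 = -1*800 = -800)
149*(-146 + n) = 149*(-146 - 800) = 149*(-946) = -140954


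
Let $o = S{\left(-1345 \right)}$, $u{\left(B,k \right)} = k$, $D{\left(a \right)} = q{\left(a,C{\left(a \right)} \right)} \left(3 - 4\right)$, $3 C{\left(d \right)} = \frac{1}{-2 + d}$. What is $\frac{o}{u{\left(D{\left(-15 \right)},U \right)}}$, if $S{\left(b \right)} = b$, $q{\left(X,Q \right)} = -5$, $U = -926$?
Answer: $\frac{1345}{926} \approx 1.4525$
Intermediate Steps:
$C{\left(d \right)} = \frac{1}{3 \left(-2 + d\right)}$
$D{\left(a \right)} = 5$ ($D{\left(a \right)} = - 5 \left(3 - 4\right) = \left(-5\right) \left(-1\right) = 5$)
$o = -1345$
$\frac{o}{u{\left(D{\left(-15 \right)},U \right)}} = - \frac{1345}{-926} = \left(-1345\right) \left(- \frac{1}{926}\right) = \frac{1345}{926}$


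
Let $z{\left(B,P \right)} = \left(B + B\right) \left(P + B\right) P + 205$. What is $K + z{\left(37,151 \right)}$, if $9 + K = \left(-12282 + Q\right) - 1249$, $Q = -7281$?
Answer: $2080096$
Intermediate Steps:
$K = -20821$ ($K = -9 - 20812 = -20821$)
$z{\left(B,P \right)} = 205 + 2 B P \left(B + P\right)$ ($z{\left(B,P \right)} = 2 B \left(B + P\right) P + 205 = 2 B P \left(B + P\right) + 205 = 205 + 2 B P \left(B + P\right)$)
$K + z{\left(37,151 \right)} = -20821 + \left(205 + 2 \cdot 37 \cdot 151^{2} + 2 \cdot 151 \cdot 37^{2}\right) = -20821 + \left(205 + 2 \cdot 37 \cdot 22801 + 2 \cdot 151 \cdot 1369\right) = -20821 + \left(205 + 1687274 + 413438\right) = -20821 + 2100917 = 2080096$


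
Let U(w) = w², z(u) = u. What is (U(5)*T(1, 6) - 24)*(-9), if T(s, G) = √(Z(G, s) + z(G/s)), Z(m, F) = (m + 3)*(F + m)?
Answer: 216 - 225*√69 ≈ -1653.0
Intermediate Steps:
Z(m, F) = (3 + m)*(F + m)
T(s, G) = √(G² + 3*G + 3*s + G*s + G/s) (T(s, G) = √((G² + 3*s + 3*G + s*G) + G/s) = √((G² + 3*s + 3*G + G*s) + G/s) = √((G² + 3*G + 3*s + G*s) + G/s) = √(G² + 3*G + 3*s + G*s + G/s))
(U(5)*T(1, 6) - 24)*(-9) = (5²*√(6² + 3*6 + 3*1 + 6*1 + 6/1) - 24)*(-9) = (25*√(36 + 18 + 3 + 6 + 6*1) - 24)*(-9) = (25*√(36 + 18 + 3 + 6 + 6) - 24)*(-9) = (25*√69 - 24)*(-9) = (-24 + 25*√69)*(-9) = 216 - 225*√69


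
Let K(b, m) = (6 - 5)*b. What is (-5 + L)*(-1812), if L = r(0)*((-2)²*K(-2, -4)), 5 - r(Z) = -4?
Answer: 139524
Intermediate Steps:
K(b, m) = b (K(b, m) = 1*b = b)
r(Z) = 9 (r(Z) = 5 - 1*(-4) = 5 + 4 = 9)
L = -72 (L = 9*((-2)²*(-2)) = 9*(4*(-2)) = 9*(-8) = -72)
(-5 + L)*(-1812) = (-5 - 72)*(-1812) = -77*(-1812) = 139524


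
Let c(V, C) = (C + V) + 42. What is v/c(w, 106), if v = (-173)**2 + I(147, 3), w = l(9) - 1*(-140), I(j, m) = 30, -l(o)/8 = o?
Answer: 29959/216 ≈ 138.70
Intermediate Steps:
l(o) = -8*o
w = 68 (w = -8*9 - 1*(-140) = -72 + 140 = 68)
c(V, C) = 42 + C + V
v = 29959 (v = (-173)**2 + 30 = 29929 + 30 = 29959)
v/c(w, 106) = 29959/(42 + 106 + 68) = 29959/216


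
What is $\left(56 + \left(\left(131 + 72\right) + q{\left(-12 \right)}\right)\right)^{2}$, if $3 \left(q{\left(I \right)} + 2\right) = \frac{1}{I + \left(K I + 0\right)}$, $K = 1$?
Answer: $\frac{342361009}{5184} \approx 66042.0$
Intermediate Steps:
$q{\left(I \right)} = -2 + \frac{1}{6 I}$ ($q{\left(I \right)} = -2 + \frac{1}{3 \left(I + \left(1 I + 0\right)\right)} = -2 + \frac{1}{3 \left(I + \left(I + 0\right)\right)} = -2 + \frac{1}{3 \left(I + I\right)} = -2 + \frac{1}{3 \cdot 2 I} = -2 + \frac{\frac{1}{2} \frac{1}{I}}{3} = -2 + \frac{1}{6 I}$)
$\left(56 + \left(\left(131 + 72\right) + q{\left(-12 \right)}\right)\right)^{2} = \left(56 + \left(\left(131 + 72\right) - \left(2 - \frac{1}{6 \left(-12\right)}\right)\right)\right)^{2} = \left(56 + \left(203 + \left(-2 + \frac{1}{6} \left(- \frac{1}{12}\right)\right)\right)\right)^{2} = \left(56 + \left(203 - \frac{145}{72}\right)\right)^{2} = \left(56 + \frac{14471}{72}\right)^{2} = \left(\frac{18503}{72}\right)^{2} = \frac{342361009}{5184}$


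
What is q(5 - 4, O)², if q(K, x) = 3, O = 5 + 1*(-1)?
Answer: 9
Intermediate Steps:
O = 4 (O = 5 - 1 = 4)
q(5 - 4, O)² = 3² = 9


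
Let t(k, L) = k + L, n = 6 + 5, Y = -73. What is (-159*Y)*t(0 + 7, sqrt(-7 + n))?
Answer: 104463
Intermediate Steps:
n = 11
t(k, L) = L + k
(-159*Y)*t(0 + 7, sqrt(-7 + n)) = (-159*(-73))*(sqrt(-7 + 11) + (0 + 7)) = 11607*(sqrt(4) + 7) = 11607*(2 + 7) = 11607*9 = 104463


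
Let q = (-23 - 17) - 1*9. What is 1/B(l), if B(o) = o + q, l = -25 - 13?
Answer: -1/87 ≈ -0.011494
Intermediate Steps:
l = -38
q = -49 (q = -40 - 9 = -49)
B(o) = -49 + o (B(o) = o - 49 = -49 + o)
1/B(l) = 1/(-49 - 38) = 1/(-87) = -1/87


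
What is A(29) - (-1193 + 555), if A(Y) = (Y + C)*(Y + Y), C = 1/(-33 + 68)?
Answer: 81258/35 ≈ 2321.7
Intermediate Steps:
C = 1/35 ≈ 0.028571
A(Y) = 2*Y*(1/35 + Y) (A(Y) = (Y + 1/35)*(Y + Y) = (1/35 + Y)*(2*Y) = 2*Y*(1/35 + Y))
A(29) - (-1193 + 555) = (2/35)*29*(1 + 35*29) - (-1193 + 555) = (2/35)*29*(1 + 1015) - 1*(-638) = (2/35)*29*1016 + 638 = 58928/35 + 638 = 81258/35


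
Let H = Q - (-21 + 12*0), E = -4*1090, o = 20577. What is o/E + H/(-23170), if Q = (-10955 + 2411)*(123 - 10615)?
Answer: -39132316593/10102120 ≈ -3873.7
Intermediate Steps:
Q = 89643648 (Q = -8544*(-10492) = 89643648)
E = -4360
H = 89643669 (H = 89643648 - (-21 + 12*0) = 89643648 - (-21 + 0) = 89643648 - 1*(-21) = 89643648 + 21 = 89643669)
o/E + H/(-23170) = 20577/(-4360) + 89643669/(-23170) = 20577*(-1/4360) + 89643669*(-1/23170) = -20577/4360 - 89643669/23170 = -39132316593/10102120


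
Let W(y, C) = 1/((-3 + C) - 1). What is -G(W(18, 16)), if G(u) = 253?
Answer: -253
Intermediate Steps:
W(y, C) = 1/(-4 + C)
-G(W(18, 16)) = -1*253 = -253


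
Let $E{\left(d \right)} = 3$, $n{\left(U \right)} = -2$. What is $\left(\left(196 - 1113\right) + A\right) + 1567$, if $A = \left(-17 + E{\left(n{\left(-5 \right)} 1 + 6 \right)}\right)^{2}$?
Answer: $846$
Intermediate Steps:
$A = 196$ ($A = \left(-17 + 3\right)^{2} = \left(-14\right)^{2} = 196$)
$\left(\left(196 - 1113\right) + A\right) + 1567 = \left(\left(196 - 1113\right) + 196\right) + 1567 = \left(-917 + 196\right) + 1567 = -721 + 1567 = 846$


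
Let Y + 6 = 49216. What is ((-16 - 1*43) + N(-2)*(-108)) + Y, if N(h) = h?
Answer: 49367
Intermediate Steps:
Y = 49210 (Y = -6 + 49216 = 49210)
((-16 - 1*43) + N(-2)*(-108)) + Y = ((-16 - 1*43) - 2*(-108)) + 49210 = ((-16 - 43) + 216) + 49210 = (-59 + 216) + 49210 = 157 + 49210 = 49367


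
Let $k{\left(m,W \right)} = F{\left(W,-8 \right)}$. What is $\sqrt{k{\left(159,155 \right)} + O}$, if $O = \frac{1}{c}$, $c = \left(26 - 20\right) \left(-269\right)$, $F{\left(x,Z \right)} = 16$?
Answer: $\frac{7 \sqrt{850578}}{1614} \approx 3.9999$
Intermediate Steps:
$c = -1614$ ($c = 6 \left(-269\right) = -1614$)
$k{\left(m,W \right)} = 16$
$O = - \frac{1}{1614}$ ($O = \frac{1}{-1614} = - \frac{1}{1614} \approx -0.00061958$)
$\sqrt{k{\left(159,155 \right)} + O} = \sqrt{16 - \frac{1}{1614}} = \sqrt{\frac{25823}{1614}} = \frac{7 \sqrt{850578}}{1614}$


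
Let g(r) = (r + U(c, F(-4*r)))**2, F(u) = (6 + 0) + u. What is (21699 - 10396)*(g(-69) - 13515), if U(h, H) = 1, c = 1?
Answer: -100494973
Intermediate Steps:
F(u) = 6 + u
g(r) = (1 + r)**2 (g(r) = (r + 1)**2 = (1 + r)**2)
(21699 - 10396)*(g(-69) - 13515) = (21699 - 10396)*((1 - 69)**2 - 13515) = 11303*((-68)**2 - 13515) = 11303*(4624 - 13515) = 11303*(-8891) = -100494973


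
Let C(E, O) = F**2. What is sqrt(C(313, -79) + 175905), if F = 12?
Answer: 3*sqrt(19561) ≈ 419.58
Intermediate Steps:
C(E, O) = 144 (C(E, O) = 12**2 = 144)
sqrt(C(313, -79) + 175905) = sqrt(144 + 175905) = sqrt(176049) = 3*sqrt(19561)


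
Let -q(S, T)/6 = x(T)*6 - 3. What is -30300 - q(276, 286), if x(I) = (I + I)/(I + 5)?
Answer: -2933982/97 ≈ -30247.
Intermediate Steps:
x(I) = 2*I/(5 + I) (x(I) = (2*I)/(5 + I) = 2*I/(5 + I))
q(S, T) = 18 - 72*T/(5 + T) (q(S, T) = -6*((2*T/(5 + T))*6 - 3) = -6*(12*T/(5 + T) - 3) = -6*(-3 + 12*T/(5 + T)) = 18 - 72*T/(5 + T))
-30300 - q(276, 286) = -30300 - 18*(5 - 3*286)/(5 + 286) = -30300 - 18*(5 - 858)/291 = -30300 - 18*(-853)/291 = -30300 - 1*(-5118/97) = -30300 + 5118/97 = -2933982/97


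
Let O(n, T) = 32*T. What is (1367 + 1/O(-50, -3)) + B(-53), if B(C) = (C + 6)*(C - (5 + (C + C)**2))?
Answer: 51089759/96 ≈ 5.3219e+5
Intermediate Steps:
B(C) = (6 + C)*(-5 + C - 4*C**2) (B(C) = (6 + C)*(C - (5 + (2*C)**2)) = (6 + C)*(C - (5 + 4*C**2)) = (6 + C)*(C + (-5 - 4*C**2)) = (6 + C)*(-5 + C - 4*C**2))
(1367 + 1/O(-50, -3)) + B(-53) = (1367 + 1/(32*(-3))) + (-30 - 53 - 23*(-53)**2 - 4*(-53)**3) = (1367 + 1/(-96)) + (-30 - 53 - 23*2809 - 4*(-148877)) = (1367 - 1/96) + (-30 - 53 - 64607 + 595508) = 131231/96 + 530818 = 51089759/96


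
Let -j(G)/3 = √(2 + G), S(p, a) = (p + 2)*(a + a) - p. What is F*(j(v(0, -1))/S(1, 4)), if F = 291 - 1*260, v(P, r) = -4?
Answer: -93*I*√2/23 ≈ -5.7183*I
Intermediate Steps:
S(p, a) = -p + 2*a*(2 + p) (S(p, a) = (2 + p)*(2*a) - p = 2*a*(2 + p) - p = -p + 2*a*(2 + p))
j(G) = -3*√(2 + G)
F = 31 (F = 291 - 260 = 31)
F*(j(v(0, -1))/S(1, 4)) = 31*((-3*√(2 - 4))/(-1*1 + 4*4 + 2*4*1)) = 31*((-3*I*√2)/(-1 + 16 + 8)) = 31*(-3*I*√2/23) = -93*I*√2/23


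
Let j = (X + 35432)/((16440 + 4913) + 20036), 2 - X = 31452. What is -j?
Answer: -3982/41389 ≈ -0.096209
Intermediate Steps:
X = -31450 (X = 2 - 1*31452 = 2 - 31452 = -31450)
j = 3982/41389 (j = (-31450 + 35432)/((16440 + 4913) + 20036) = 3982/(21353 + 20036) = 3982/41389 ≈ 0.096209)
-j = -1*3982/41389 = -3982/41389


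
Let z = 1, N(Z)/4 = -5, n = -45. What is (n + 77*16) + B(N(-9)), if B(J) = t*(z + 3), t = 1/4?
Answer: 1188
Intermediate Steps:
N(Z) = -20 (N(Z) = 4*(-5) = -20)
t = ¼ (t = 1*(¼) = ¼ ≈ 0.25000)
B(J) = 1 (B(J) = (1 + 3)/4 = (¼)*4 = 1)
(n + 77*16) + B(N(-9)) = (-45 + 77*16) + 1 = (-45 + 1232) + 1 = 1187 + 1 = 1188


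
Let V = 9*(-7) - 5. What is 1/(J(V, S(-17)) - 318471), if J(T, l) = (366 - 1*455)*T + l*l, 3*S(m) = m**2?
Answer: -9/2728250 ≈ -3.2988e-6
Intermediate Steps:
S(m) = m**2/3
V = -68 (V = -63 - 5 = -68)
J(T, l) = l**2 - 89*T (J(T, l) = (366 - 455)*T + l**2 = -89*T + l**2 = l**2 - 89*T)
1/(J(V, S(-17)) - 318471) = 1/((((1/3)*(-17)**2)**2 - 89*(-68)) - 318471) = 1/((((1/3)*289)**2 + 6052) - 318471) = 1/(((289/3)**2 + 6052) - 318471) = 1/((83521/9 + 6052) - 318471) = 1/(137989/9 - 318471) = 1/(-2728250/9) = -9/2728250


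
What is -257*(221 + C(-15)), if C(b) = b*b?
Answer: -114622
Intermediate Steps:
C(b) = b²
-257*(221 + C(-15)) = -257*(221 + (-15)²) = -257*(221 + 225) = -257*446 = -114622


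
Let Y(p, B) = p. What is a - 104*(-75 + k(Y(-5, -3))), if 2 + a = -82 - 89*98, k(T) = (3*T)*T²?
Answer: 37994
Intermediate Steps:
k(T) = 3*T³
a = -8806 (a = -2 + (-82 - 89*98) = -2 + (-82 - 8722) = -2 - 8804 = -8806)
a - 104*(-75 + k(Y(-5, -3))) = -8806 - 104*(-75 + 3*(-5)³) = -8806 - 104*(-75 + 3*(-125)) = -8806 - 104*(-75 - 375) = -8806 - 104*(-450) = -8806 - 1*(-46800) = -8806 + 46800 = 37994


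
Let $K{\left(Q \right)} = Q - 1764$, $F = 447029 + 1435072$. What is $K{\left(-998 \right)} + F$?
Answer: $1879339$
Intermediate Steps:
$F = 1882101$
$K{\left(Q \right)} = -1764 + Q$
$K{\left(-998 \right)} + F = \left(-1764 - 998\right) + 1882101 = -2762 + 1882101 = 1879339$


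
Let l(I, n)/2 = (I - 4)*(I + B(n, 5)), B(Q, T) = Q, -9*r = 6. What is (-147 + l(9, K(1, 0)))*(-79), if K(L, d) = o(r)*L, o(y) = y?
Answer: 15089/3 ≈ 5029.7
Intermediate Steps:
r = -2/3 (r = -1/9*6 = -2/3 ≈ -0.66667)
K(L, d) = -2*L/3
l(I, n) = 2*(-4 + I)*(I + n) (l(I, n) = 2*((I - 4)*(I + n)) = 2*((-4 + I)*(I + n)) = 2*(-4 + I)*(I + n))
(-147 + l(9, K(1, 0)))*(-79) = (-147 + (-8*9 - (-16)/3 + 2*9**2 + 2*9*(-2/3*1)))*(-79) = (-147 + (-72 - 8*(-2/3) + 2*81 + 2*9*(-2/3)))*(-79) = (-147 + (-72 + 16/3 + 162 - 12))*(-79) = (-147 + 250/3)*(-79) = -191/3*(-79) = 15089/3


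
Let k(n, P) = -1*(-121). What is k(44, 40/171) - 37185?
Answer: -37064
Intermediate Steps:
k(n, P) = 121
k(44, 40/171) - 37185 = 121 - 37185 = -37064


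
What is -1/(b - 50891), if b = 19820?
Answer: 1/31071 ≈ 3.2184e-5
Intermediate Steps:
-1/(b - 50891) = -1/(19820 - 50891) = -1/(-31071) = -1*(-1/31071) = 1/31071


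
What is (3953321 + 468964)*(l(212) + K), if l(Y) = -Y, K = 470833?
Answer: 2081220188985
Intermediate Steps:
(3953321 + 468964)*(l(212) + K) = (3953321 + 468964)*(-1*212 + 470833) = 4422285*(-212 + 470833) = 4422285*470621 = 2081220188985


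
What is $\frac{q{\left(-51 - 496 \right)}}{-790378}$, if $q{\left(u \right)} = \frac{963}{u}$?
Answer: $\frac{963}{432336766} \approx 2.2274 \cdot 10^{-6}$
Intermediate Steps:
$\frac{q{\left(-51 - 496 \right)}}{-790378} = \frac{963 \frac{1}{-51 - 496}}{-790378} = \frac{963}{-547} \left(- \frac{1}{790378}\right) = 963 \left(- \frac{1}{547}\right) \left(- \frac{1}{790378}\right) = \left(- \frac{963}{547}\right) \left(- \frac{1}{790378}\right) = \frac{963}{432336766}$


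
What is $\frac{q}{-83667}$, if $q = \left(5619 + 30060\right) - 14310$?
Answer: $- \frac{7123}{27889} \approx -0.25541$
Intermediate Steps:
$q = 21369$ ($q = 35679 - 14310 = 21369$)
$\frac{q}{-83667} = \frac{21369}{-83667} = 21369 \left(- \frac{1}{83667}\right) = - \frac{7123}{27889}$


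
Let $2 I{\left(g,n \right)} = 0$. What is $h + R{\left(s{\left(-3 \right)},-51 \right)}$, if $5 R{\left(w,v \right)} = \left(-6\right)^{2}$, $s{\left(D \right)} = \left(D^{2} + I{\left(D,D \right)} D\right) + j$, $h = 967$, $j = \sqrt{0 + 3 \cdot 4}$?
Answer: $\frac{4871}{5} \approx 974.2$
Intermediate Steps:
$I{\left(g,n \right)} = 0$ ($I{\left(g,n \right)} = \frac{1}{2} \cdot 0 = 0$)
$j = 2 \sqrt{3}$ ($j = \sqrt{0 + 12} = \sqrt{12} = 2 \sqrt{3} \approx 3.4641$)
$s{\left(D \right)} = D^{2} + 2 \sqrt{3}$ ($s{\left(D \right)} = \left(D^{2} + 0 D\right) + 2 \sqrt{3} = \left(D^{2} + 0\right) + 2 \sqrt{3} = D^{2} + 2 \sqrt{3}$)
$R{\left(w,v \right)} = \frac{36}{5}$ ($R{\left(w,v \right)} = \frac{\left(-6\right)^{2}}{5} = \frac{1}{5} \cdot 36 = \frac{36}{5}$)
$h + R{\left(s{\left(-3 \right)},-51 \right)} = 967 + \frac{36}{5} = \frac{4871}{5}$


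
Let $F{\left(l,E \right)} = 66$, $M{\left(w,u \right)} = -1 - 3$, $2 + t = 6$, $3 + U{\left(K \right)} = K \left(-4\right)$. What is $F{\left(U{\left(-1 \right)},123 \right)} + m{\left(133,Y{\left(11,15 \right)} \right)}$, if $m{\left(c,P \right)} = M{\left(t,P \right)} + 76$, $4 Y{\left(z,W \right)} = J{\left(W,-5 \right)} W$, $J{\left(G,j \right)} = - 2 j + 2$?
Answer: $138$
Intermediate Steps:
$U{\left(K \right)} = -3 - 4 K$ ($U{\left(K \right)} = -3 + K \left(-4\right) = -3 - 4 K$)
$t = 4$ ($t = -2 + 6 = 4$)
$M{\left(w,u \right)} = -4$ ($M{\left(w,u \right)} = -1 - 3 = -4$)
$J{\left(G,j \right)} = 2 - 2 j$
$Y{\left(z,W \right)} = 3 W$ ($Y{\left(z,W \right)} = \frac{\left(2 - -10\right) W}{4} = \frac{\left(2 + 10\right) W}{4} = \frac{12 W}{4} = 3 W$)
$m{\left(c,P \right)} = 72$ ($m{\left(c,P \right)} = -4 + 76 = 72$)
$F{\left(U{\left(-1 \right)},123 \right)} + m{\left(133,Y{\left(11,15 \right)} \right)} = 66 + 72 = 138$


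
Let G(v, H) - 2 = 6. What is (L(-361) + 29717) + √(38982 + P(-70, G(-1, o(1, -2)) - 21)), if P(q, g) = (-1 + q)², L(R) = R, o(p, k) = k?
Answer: 29356 + √44023 ≈ 29566.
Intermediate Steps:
G(v, H) = 8 (G(v, H) = 2 + 6 = 8)
(L(-361) + 29717) + √(38982 + P(-70, G(-1, o(1, -2)) - 21)) = (-361 + 29717) + √(38982 + (-1 - 70)²) = 29356 + √(38982 + (-71)²) = 29356 + √(38982 + 5041) = 29356 + √44023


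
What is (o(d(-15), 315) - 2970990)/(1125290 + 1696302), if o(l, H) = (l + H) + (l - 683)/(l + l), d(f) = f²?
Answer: -668351479/634858200 ≈ -1.0528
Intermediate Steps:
o(l, H) = H + l + (-683 + l)/(2*l) (o(l, H) = (H + l) + (-683 + l)/((2*l)) = (H + l) + (-683 + l)*(1/(2*l)) = (H + l) + (-683 + l)/(2*l) = H + l + (-683 + l)/(2*l))
(o(d(-15), 315) - 2970990)/(1125290 + 1696302) = ((½ + 315 + (-15)² - 683/(2*((-15)²))) - 2970990)/(1125290 + 1696302) = ((½ + 315 + 225 - 683/2/225) - 2970990)/2821592 = ((½ + 315 + 225 - 683/2*1/225) - 2970990)*(1/2821592) = ((½ + 315 + 225 - 683/450) - 2970990)*(1/2821592) = (121271/225 - 2970990)*(1/2821592) = -668351479/225*1/2821592 = -668351479/634858200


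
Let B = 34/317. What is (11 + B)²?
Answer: 12397441/100489 ≈ 123.37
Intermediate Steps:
B = 34/317 (B = 34*(1/317) = 34/317 ≈ 0.10726)
(11 + B)² = (11 + 34/317)² = (3521/317)² = 12397441/100489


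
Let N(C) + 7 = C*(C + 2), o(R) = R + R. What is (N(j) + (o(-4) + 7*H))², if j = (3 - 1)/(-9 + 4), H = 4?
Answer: 95481/625 ≈ 152.77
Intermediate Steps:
j = -⅖ (j = 2/(-5) = 2*(-⅕) = -⅖ ≈ -0.40000)
o(R) = 2*R
N(C) = -7 + C*(2 + C) (N(C) = -7 + C*(C + 2) = -7 + C*(2 + C))
(N(j) + (o(-4) + 7*H))² = ((-7 + (-⅖)² + 2*(-⅖)) + (2*(-4) + 7*4))² = ((-7 + 4/25 - ⅘) + (-8 + 28))² = (-191/25 + 20)² = (309/25)² = 95481/625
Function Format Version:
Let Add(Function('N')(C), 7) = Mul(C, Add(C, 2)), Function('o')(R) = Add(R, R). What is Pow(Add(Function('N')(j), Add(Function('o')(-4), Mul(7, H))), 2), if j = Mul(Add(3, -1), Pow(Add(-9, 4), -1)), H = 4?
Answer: Rational(95481, 625) ≈ 152.77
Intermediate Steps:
j = Rational(-2, 5) (j = Mul(2, Pow(-5, -1)) = Mul(2, Rational(-1, 5)) = Rational(-2, 5) ≈ -0.40000)
Function('o')(R) = Mul(2, R)
Function('N')(C) = Add(-7, Mul(C, Add(2, C))) (Function('N')(C) = Add(-7, Mul(C, Add(C, 2))) = Add(-7, Mul(C, Add(2, C))))
Pow(Add(Function('N')(j), Add(Function('o')(-4), Mul(7, H))), 2) = Pow(Add(Add(-7, Pow(Rational(-2, 5), 2), Mul(2, Rational(-2, 5))), Add(Mul(2, -4), Mul(7, 4))), 2) = Pow(Add(Add(-7, Rational(4, 25), Rational(-4, 5)), Add(-8, 28)), 2) = Pow(Add(Rational(-191, 25), 20), 2) = Pow(Rational(309, 25), 2) = Rational(95481, 625)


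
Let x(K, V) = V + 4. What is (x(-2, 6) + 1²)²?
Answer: 121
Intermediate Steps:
x(K, V) = 4 + V
(x(-2, 6) + 1²)² = ((4 + 6) + 1²)² = (10 + 1)² = 11² = 121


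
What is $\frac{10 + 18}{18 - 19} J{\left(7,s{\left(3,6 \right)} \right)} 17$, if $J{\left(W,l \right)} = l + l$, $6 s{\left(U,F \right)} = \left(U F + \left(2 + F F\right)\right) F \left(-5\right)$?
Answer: $266560$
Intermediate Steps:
$s{\left(U,F \right)} = - \frac{5 F \left(2 + F^{2} + F U\right)}{6}$ ($s{\left(U,F \right)} = \frac{\left(U F + \left(2 + F F\right)\right) F \left(-5\right)}{6} = \frac{\left(F U + \left(2 + F^{2}\right)\right) F \left(-5\right)}{6} = \frac{\left(2 + F^{2} + F U\right) F \left(-5\right)}{6} = \frac{F \left(2 + F^{2} + F U\right) \left(-5\right)}{6} = \frac{\left(-5\right) F \left(2 + F^{2} + F U\right)}{6} = - \frac{5 F \left(2 + F^{2} + F U\right)}{6}$)
$J{\left(W,l \right)} = 2 l$
$\frac{10 + 18}{18 - 19} J{\left(7,s{\left(3,6 \right)} \right)} 17 = \frac{10 + 18}{18 - 19} \cdot 2 \left(\left(- \frac{5}{6}\right) 6 \left(2 + 6^{2} + 6 \cdot 3\right)\right) 17 = \frac{28}{-1} \cdot 2 \left(\left(- \frac{5}{6}\right) 6 \left(2 + 36 + 18\right)\right) 17 = 28 \left(-1\right) 2 \left(\left(- \frac{5}{6}\right) 6 \cdot 56\right) 17 = - 28 \cdot 2 \left(-280\right) 17 = \left(-28\right) \left(-560\right) 17 = 15680 \cdot 17 = 266560$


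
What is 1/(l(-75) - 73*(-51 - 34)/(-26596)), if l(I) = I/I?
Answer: 26596/20391 ≈ 1.3043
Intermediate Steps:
l(I) = 1
1/(l(-75) - 73*(-51 - 34)/(-26596)) = 1/(1 - 73*(-51 - 34)/(-26596)) = 1/(1 - 73*(-85)*(-1/26596)) = 1/(1 + 6205*(-1/26596)) = 1/(1 - 6205/26596) = 1/(20391/26596) = 26596/20391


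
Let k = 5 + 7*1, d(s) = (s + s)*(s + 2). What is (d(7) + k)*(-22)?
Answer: -3036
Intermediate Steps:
d(s) = 2*s*(2 + s) (d(s) = (2*s)*(2 + s) = 2*s*(2 + s))
k = 12 (k = 5 + 7 = 12)
(d(7) + k)*(-22) = (2*7*(2 + 7) + 12)*(-22) = (2*7*9 + 12)*(-22) = (126 + 12)*(-22) = 138*(-22) = -3036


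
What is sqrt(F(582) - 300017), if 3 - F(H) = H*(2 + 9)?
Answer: 4*I*sqrt(19151) ≈ 553.55*I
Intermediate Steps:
F(H) = 3 - 11*H (F(H) = 3 - H*(2 + 9) = 3 - H*11 = 3 - 11*H)
sqrt(F(582) - 300017) = sqrt((3 - 11*582) - 300017) = sqrt((3 - 6402) - 300017) = sqrt(-6399 - 300017) = sqrt(-306416) = 4*I*sqrt(19151)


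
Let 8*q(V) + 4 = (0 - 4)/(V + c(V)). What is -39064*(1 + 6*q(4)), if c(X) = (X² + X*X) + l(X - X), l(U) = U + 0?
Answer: 244150/3 ≈ 81383.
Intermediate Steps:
l(U) = U
c(X) = 2*X² (c(X) = (X² + X*X) + (X - X) = (X² + X²) + 0 = 2*X² + 0 = 2*X²)
q(V) = -½ - 1/(2*(V + 2*V²)) (q(V) = -½ + ((0 - 4)/(V + 2*V²))/8 = -½ + (-4/(V + 2*V²))/8 = -½ - 1/(2*(V + 2*V²)))
-39064*(1 + 6*q(4)) = -39064*(1 + 6*((½)*(-1 - 1*4 - 2*4²)/(4*(1 + 2*4)))) = -39064*(1 + 6*((½)*(¼)*(-1 - 4 - 2*16)/(1 + 8))) = -39064*(1 + 6*((½)*(¼)*(-1 - 4 - 32)/9)) = -39064*(1 + 6*((½)*(¼)*(⅑)*(-37))) = -39064*(1 + 6*(-37/72)) = -39064*(1 - 37/12) = -39064*(-25/12) = 244150/3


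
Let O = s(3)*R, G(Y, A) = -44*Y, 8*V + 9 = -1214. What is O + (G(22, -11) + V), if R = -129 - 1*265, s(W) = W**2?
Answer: -37335/8 ≈ -4666.9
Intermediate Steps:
V = -1223/8 (V = -9/8 + (1/8)*(-1214) = -9/8 - 607/4 = -1223/8 ≈ -152.88)
R = -394 (R = -129 - 265 = -394)
O = -3546 (O = 3**2*(-394) = 9*(-394) = -3546)
O + (G(22, -11) + V) = -3546 + (-44*22 - 1223/8) = -3546 + (-968 - 1223/8) = -3546 - 8967/8 = -37335/8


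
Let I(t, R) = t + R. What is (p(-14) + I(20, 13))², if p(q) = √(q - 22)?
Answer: 1053 + 396*I ≈ 1053.0 + 396.0*I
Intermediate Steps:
p(q) = √(-22 + q)
I(t, R) = R + t
(p(-14) + I(20, 13))² = (√(-22 - 14) + (13 + 20))² = (√(-36) + 33)² = (6*I + 33)² = (33 + 6*I)²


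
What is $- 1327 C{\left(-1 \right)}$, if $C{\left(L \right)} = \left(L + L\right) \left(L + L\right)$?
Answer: $-5308$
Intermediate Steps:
$C{\left(L \right)} = 4 L^{2}$ ($C{\left(L \right)} = 2 L 2 L = 4 L^{2}$)
$- 1327 C{\left(-1 \right)} = - 1327 \cdot 4 \left(-1\right)^{2} = - 1327 \cdot 4 \cdot 1 = \left(-1327\right) 4 = -5308$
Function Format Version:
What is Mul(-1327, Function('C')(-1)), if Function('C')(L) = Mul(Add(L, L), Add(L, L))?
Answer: -5308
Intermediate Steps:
Function('C')(L) = Mul(4, Pow(L, 2)) (Function('C')(L) = Mul(Mul(2, L), Mul(2, L)) = Mul(4, Pow(L, 2)))
Mul(-1327, Function('C')(-1)) = Mul(-1327, Mul(4, Pow(-1, 2))) = Mul(-1327, Mul(4, 1)) = Mul(-1327, 4) = -5308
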